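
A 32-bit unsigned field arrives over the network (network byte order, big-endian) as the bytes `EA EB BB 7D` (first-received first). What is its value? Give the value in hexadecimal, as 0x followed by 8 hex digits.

0xEAEBBB7D

Big-endian stores the most-significant byte at the lowest address.
The bytes are already most-significant first: 0xEAEBBB7D.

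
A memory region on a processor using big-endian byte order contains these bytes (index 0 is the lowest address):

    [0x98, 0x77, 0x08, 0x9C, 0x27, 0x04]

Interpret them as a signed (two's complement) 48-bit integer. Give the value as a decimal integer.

Big-endian stores the most-significant byte at the lowest address.
The bytes are already most-significant first: 0x9877089C2704.
Top bit is set, so as a signed 48-bit value this is 0x9877089C2704 − 2^48 = -113837963729148.

-113837963729148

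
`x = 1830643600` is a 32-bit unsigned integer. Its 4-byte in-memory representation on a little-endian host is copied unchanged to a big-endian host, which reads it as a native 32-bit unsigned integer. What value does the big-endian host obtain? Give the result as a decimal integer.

2422676845

1830643600 in 32-bit hexadecimal is 0x6D1D6790.
Stored little-endian, the bytes at ascending addresses are 90 67 1D 6D.
Read back as big-endian, the last byte is least significant, giving 0x90671D6D.
0x90671D6D = 2422676845.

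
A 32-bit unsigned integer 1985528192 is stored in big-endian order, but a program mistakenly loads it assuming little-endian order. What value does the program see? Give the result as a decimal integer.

1985528192 in 32-bit hexadecimal is 0x7658C180.
Stored big-endian, the bytes at ascending addresses are 76 58 C1 80.
Read back as little-endian, the first byte is least significant, giving 0x80C15876.
0x80C15876 = 2160154742.

2160154742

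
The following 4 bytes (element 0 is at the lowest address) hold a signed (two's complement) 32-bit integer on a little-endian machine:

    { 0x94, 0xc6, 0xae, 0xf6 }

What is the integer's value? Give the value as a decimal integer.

-156318060

In little-endian order the low byte comes first in memory.
Reassemble most-significant byte first: F6 AE C6 94 → 0xF6AEC694.
Top bit is set, so as a signed 32-bit value this is 0xF6AEC694 − 2^32 = -156318060.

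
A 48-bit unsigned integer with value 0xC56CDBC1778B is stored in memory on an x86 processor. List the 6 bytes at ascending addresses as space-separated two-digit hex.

8B 77 C1 DB 6C C5

Split into bytes (most-significant first): C5 6C DB C1 77 8B.
In little-endian order the low byte comes first in memory.
So at ascending addresses the bytes are 8B 77 C1 DB 6C C5.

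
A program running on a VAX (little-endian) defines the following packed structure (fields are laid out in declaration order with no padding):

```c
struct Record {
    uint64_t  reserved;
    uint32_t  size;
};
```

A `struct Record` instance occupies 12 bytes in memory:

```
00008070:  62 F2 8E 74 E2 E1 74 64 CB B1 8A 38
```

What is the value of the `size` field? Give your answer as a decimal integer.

`size` follows `reserved` (8 bytes), so it starts at byte offset 8 and occupies 4 bytes.
Bytes at offsets 8..11: CB B1 8A 38.
In little-endian order the low byte comes first in memory.
Reassemble most-significant byte first: 38 8A B1 CB → 0x388AB1CB.
0x388AB1CB = 948613579.

948613579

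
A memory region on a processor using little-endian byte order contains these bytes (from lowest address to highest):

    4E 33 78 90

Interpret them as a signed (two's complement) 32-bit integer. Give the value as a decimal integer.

-1871170738

In little-endian order the low byte comes first in memory.
Reassemble most-significant byte first: 90 78 33 4E → 0x9078334E.
Top bit is set, so as a signed 32-bit value this is 0x9078334E − 2^32 = -1871170738.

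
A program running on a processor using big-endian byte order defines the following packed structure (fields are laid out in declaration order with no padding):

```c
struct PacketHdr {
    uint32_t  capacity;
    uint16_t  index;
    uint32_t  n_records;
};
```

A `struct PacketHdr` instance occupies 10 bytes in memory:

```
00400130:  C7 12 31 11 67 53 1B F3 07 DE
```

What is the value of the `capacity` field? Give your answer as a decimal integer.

`capacity` is the first field, at byte offset 0, occupying 4 bytes.
Bytes at offsets 0..3: C7 12 31 11.
Big-endian: lowest address holds the most-significant byte.
The bytes are already most-significant first: 0xC7123111.
0xC7123111 = 3339858193.

3339858193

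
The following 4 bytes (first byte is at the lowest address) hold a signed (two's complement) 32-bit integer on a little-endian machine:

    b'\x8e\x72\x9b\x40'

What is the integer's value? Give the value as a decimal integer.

Little-endian stores the least-significant byte at the lowest address.
Reassemble most-significant byte first: 40 9B 72 8E → 0x409B728E.
0x409B728E = 1083929230.

1083929230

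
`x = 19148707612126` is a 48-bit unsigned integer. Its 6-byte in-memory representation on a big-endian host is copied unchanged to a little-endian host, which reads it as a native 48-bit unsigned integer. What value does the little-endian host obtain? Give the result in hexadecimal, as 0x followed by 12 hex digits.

19148707612126 in 48-bit hexadecimal is 0x116A67EA45DE.
Stored big-endian, the bytes at ascending addresses are 11 6A 67 EA 45 DE.
Read back as little-endian, the first byte is least significant, giving 0xDE45EA676A11.

0xDE45EA676A11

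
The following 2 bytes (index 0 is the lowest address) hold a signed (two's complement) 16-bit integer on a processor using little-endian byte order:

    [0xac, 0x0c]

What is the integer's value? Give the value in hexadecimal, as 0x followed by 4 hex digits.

Little-endian stores the least-significant byte at the lowest address.
Reassemble most-significant byte first: 0C AC → 0x0CAC.

0x0CAC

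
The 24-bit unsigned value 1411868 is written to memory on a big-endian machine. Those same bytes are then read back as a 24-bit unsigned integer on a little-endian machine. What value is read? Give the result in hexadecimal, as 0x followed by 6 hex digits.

1411868 in 24-bit hexadecimal is 0x158B1C.
Stored big-endian, the bytes at ascending addresses are 15 8B 1C.
Read back as little-endian, the first byte is least significant, giving 0x1C8B15.

0x1C8B15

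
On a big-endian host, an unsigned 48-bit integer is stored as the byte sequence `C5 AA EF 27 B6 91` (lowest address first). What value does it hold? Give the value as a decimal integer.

In big-endian order the high byte comes first in memory.
The bytes are already most-significant first: 0xC5AAEF27B691.
0xC5AAEF27B691 = 217337947469457.

217337947469457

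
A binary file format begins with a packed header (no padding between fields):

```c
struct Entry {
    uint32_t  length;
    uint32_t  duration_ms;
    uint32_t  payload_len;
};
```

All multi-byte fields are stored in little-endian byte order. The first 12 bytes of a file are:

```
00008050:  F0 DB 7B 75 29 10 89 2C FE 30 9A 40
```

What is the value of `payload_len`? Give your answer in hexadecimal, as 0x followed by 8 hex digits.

0x409A30FE

`payload_len` follows `length` (4 B), `duration_ms` (4 B), so it starts at offset 4 + 4 = 8 and occupies 4 bytes.
Bytes at offsets 8..11: FE 30 9A 40.
Little-endian: lowest address holds the least-significant byte.
Reassemble most-significant byte first: 40 9A 30 FE → 0x409A30FE.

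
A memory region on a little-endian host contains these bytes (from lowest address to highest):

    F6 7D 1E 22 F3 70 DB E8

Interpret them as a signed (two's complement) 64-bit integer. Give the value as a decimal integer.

Little-endian: lowest address holds the least-significant byte.
Reassemble most-significant byte first: E8 DB 70 F3 22 1E 7D F6 → 0xE8DB70F3221E7DF6.
Top bit is set, so as a signed 64-bit value this is 0xE8DB70F3221E7DF6 − 2^64 = -1667615047458849290.

-1667615047458849290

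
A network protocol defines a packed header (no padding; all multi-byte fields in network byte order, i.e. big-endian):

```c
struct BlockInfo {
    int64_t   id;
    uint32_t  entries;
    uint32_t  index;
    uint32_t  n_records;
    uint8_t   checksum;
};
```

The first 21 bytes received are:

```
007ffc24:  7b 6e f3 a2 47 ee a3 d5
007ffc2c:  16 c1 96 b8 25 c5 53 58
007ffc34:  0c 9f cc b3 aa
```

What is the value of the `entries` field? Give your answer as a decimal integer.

`entries` follows `id` (8 bytes), so it starts at byte offset 8 and occupies 4 bytes.
Bytes at offsets 8..11: 16 C1 96 B8.
Big-endian stores the most-significant byte at the lowest address.
The bytes are already most-significant first: 0x16C196B8.
0x16C196B8 = 381785784.

381785784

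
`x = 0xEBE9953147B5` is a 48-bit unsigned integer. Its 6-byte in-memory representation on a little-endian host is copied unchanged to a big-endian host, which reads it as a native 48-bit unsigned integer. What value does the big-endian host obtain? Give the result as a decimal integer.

Stored little-endian, the bytes at ascending addresses are B5 47 31 95 E9 EB.
Read back as big-endian, the last byte is least significant, giving 0xB5473195E9EB.
0xB5473195E9EB = 199317379213803.

199317379213803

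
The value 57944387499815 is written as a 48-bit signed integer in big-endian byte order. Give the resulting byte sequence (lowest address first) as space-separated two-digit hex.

57944387499815 in hexadecimal, padded to 48 bits, is 0x34B33AA23727.
Split into bytes (most-significant first): 34 B3 3A A2 37 27.
In big-endian order the high byte comes first in memory.
So the memory order matches the most-significant-first order: 34 B3 3A A2 37 27.

34 B3 3A A2 37 27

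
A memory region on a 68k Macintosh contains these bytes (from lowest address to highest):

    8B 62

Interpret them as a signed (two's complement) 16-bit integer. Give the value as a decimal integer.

Big-endian: lowest address holds the most-significant byte.
The bytes are already most-significant first: 0x8B62.
Top bit is set, so as a signed 16-bit value this is 0x8B62 − 2^16 = -29854.

-29854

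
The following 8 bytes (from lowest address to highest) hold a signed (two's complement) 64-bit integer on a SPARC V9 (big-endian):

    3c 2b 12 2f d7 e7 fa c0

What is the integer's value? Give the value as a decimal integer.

Big-endian: lowest address holds the most-significant byte.
The bytes are already most-significant first: 0x3C2B122FD7E7FAC0.
0x3C2B122FD7E7FAC0 = 4335579062969301696.

4335579062969301696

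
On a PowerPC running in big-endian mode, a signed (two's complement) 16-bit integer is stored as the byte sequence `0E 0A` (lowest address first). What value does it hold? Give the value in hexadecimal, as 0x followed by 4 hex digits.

0x0E0A

Big-endian: lowest address holds the most-significant byte.
The bytes are already most-significant first: 0x0E0A.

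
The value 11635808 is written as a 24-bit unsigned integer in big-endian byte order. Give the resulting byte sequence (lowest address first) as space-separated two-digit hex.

B1 8C 60

11635808 in hexadecimal, padded to 24 bits, is 0xB18C60.
Split into bytes (most-significant first): B1 8C 60.
Big-endian: lowest address holds the most-significant byte.
So the memory order matches the most-significant-first order: B1 8C 60.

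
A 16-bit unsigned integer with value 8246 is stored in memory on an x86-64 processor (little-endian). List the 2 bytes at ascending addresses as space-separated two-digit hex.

36 20

8246 in hexadecimal, padded to 16 bits, is 0x2036.
Split into bytes (most-significant first): 20 36.
Little-endian stores the least-significant byte at the lowest address.
So at ascending addresses the bytes are 36 20.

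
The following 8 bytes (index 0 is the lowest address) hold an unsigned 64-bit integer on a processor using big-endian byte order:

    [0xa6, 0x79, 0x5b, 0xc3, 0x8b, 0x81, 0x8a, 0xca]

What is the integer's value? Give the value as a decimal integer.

Big-endian: lowest address holds the most-significant byte.
The bytes are already most-significant first: 0xA6795BC38B818ACA.
0xA6795BC38B818ACA = 11995719977895299786.

11995719977895299786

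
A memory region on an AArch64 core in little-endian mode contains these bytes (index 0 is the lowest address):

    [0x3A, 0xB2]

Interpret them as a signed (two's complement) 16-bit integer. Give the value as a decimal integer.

In little-endian order the low byte comes first in memory.
Reassemble most-significant byte first: B2 3A → 0xB23A.
Top bit is set, so as a signed 16-bit value this is 0xB23A − 2^16 = -19910.

-19910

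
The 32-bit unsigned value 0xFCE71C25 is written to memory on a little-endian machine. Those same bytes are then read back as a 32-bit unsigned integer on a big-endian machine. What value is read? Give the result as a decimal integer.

Stored little-endian, the bytes at ascending addresses are 25 1C E7 FC.
Read back as big-endian, the last byte is least significant, giving 0x251CE7FC.
0x251CE7FC = 622651388.

622651388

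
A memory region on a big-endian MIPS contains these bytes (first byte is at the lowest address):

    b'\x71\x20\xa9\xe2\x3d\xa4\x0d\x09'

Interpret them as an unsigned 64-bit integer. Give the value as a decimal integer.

Big-endian: lowest address holds the most-significant byte.
The bytes are already most-significant first: 0x7120A9E23DA40D09.
0x7120A9E23DA40D09 = 8151702114702462217.

8151702114702462217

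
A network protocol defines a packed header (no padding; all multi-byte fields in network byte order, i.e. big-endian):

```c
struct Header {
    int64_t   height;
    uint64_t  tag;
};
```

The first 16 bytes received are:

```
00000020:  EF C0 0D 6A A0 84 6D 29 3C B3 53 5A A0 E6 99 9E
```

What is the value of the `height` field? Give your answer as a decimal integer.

`height` is the first field, at byte offset 0, occupying 8 bytes.
Bytes at offsets 0..7: EF C0 0D 6A A0 84 6D 29.
Big-endian stores the most-significant byte at the lowest address.
The bytes are already most-significant first: 0xEFC00D6AA0846D29.
Top bit is set, so as a signed 64-bit value this is 0xEFC00D6AA0846D29 − 2^64 = -1170921151505601239.

-1170921151505601239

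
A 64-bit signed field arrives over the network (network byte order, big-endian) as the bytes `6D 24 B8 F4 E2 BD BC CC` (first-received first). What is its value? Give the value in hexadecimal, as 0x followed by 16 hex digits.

In big-endian order the high byte comes first in memory.
The bytes are already most-significant first: 0x6D24B8F4E2BDBCCC.

0x6D24B8F4E2BDBCCC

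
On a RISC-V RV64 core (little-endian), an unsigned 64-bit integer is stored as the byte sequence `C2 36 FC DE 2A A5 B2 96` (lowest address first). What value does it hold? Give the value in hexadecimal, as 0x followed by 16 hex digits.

Little-endian: lowest address holds the least-significant byte.
Reassemble most-significant byte first: 96 B2 A5 2A DE FC 36 C2 → 0x96B2A52ADEFC36C2.

0x96B2A52ADEFC36C2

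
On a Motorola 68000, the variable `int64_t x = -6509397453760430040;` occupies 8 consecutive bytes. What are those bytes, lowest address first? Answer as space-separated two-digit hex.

Two's complement of -6509397453760430040 in 64 bits: 6509397453760430040 = 0x5A56067EF538FFD8; invert → 0xA5A9F9810AC70027; add 1 → 0xA5A9F9810AC70028.
Split into bytes (most-significant first): A5 A9 F9 81 0A C7 00 28.
Big-endian stores the most-significant byte at the lowest address.
So the memory order matches the most-significant-first order: A5 A9 F9 81 0A C7 00 28.

A5 A9 F9 81 0A C7 00 28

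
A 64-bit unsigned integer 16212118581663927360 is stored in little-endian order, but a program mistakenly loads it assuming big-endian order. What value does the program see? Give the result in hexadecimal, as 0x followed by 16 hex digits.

0x408C965CF403FDE0

16212118581663927360 in 64-bit hexadecimal is 0xE0FD03F45C968C40.
Stored little-endian, the bytes at ascending addresses are 40 8C 96 5C F4 03 FD E0.
Read back as big-endian, the last byte is least significant, giving 0x408C965CF403FDE0.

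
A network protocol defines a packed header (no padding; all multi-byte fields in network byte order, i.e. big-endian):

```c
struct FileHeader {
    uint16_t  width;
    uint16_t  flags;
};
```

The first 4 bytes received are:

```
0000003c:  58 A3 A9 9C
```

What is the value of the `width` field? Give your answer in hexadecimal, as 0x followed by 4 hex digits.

0x58A3

`width` is the first field, at byte offset 0, occupying 2 bytes.
Bytes at offsets 0..1: 58 A3.
In big-endian order the high byte comes first in memory.
The bytes are already most-significant first: 0x58A3.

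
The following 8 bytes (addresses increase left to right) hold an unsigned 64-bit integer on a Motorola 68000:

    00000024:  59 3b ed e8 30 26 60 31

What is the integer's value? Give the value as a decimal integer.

In big-endian order the high byte comes first in memory.
The bytes are already most-significant first: 0x593BEDE830266031.
0x593BEDE830266031 = 6429994474497531953.

6429994474497531953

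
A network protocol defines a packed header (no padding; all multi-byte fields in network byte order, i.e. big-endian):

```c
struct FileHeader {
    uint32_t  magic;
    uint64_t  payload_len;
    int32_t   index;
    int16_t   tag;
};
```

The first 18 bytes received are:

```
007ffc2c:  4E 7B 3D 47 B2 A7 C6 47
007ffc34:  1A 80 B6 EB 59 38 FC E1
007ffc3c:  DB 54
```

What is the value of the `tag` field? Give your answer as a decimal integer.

`tag` follows `magic` (4 B), `payload_len` (8 B), `index` (4 B), so it starts at offset 4 + 8 + 4 = 16 and occupies 2 bytes.
Bytes at offsets 16..17: DB 54.
In big-endian order the high byte comes first in memory.
The bytes are already most-significant first: 0xDB54.
Top bit is set, so as a signed 16-bit value this is 0xDB54 − 2^16 = -9388.

-9388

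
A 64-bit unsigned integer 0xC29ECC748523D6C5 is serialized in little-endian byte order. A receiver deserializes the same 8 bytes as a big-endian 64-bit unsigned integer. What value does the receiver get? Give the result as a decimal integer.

Stored little-endian, the bytes at ascending addresses are C5 D6 23 85 74 CC 9E C2.
Read back as big-endian, the last byte is least significant, giving 0xC5D6238574CC9EC2.
0xC5D6238574CC9EC2 = 14255620726585073346.

14255620726585073346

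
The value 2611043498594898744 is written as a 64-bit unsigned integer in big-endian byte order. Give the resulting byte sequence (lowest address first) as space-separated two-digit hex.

2611043498594898744 in hexadecimal, padded to 64 bits, is 0x243C4A3A62D79338.
Split into bytes (most-significant first): 24 3C 4A 3A 62 D7 93 38.
In big-endian order the high byte comes first in memory.
So the memory order matches the most-significant-first order: 24 3C 4A 3A 62 D7 93 38.

24 3C 4A 3A 62 D7 93 38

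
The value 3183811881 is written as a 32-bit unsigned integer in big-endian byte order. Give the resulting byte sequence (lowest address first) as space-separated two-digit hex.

3183811881 in hexadecimal, padded to 32 bits, is 0xBDC51D29.
Split into bytes (most-significant first): BD C5 1D 29.
In big-endian order the high byte comes first in memory.
So the memory order matches the most-significant-first order: BD C5 1D 29.

BD C5 1D 29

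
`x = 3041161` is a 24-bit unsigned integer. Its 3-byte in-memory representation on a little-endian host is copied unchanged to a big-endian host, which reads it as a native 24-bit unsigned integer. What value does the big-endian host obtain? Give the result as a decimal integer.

3041161 in 24-bit hexadecimal is 0x2E6789.
Stored little-endian, the bytes at ascending addresses are 89 67 2E.
Read back as big-endian, the last byte is least significant, giving 0x89672E.
0x89672E = 9004846.

9004846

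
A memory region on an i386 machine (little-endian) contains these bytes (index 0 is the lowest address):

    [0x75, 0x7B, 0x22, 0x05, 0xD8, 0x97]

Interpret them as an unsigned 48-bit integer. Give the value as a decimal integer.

166954054876021

In little-endian order the low byte comes first in memory.
Reassemble most-significant byte first: 97 D8 05 22 7B 75 → 0x97D805227B75.
0x97D805227B75 = 166954054876021.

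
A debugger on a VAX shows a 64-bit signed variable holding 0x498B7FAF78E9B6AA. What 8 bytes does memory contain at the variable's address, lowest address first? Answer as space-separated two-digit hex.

Split into bytes (most-significant first): 49 8B 7F AF 78 E9 B6 AA.
Little-endian stores the least-significant byte at the lowest address.
So at ascending addresses the bytes are AA B6 E9 78 AF 7F 8B 49.

AA B6 E9 78 AF 7F 8B 49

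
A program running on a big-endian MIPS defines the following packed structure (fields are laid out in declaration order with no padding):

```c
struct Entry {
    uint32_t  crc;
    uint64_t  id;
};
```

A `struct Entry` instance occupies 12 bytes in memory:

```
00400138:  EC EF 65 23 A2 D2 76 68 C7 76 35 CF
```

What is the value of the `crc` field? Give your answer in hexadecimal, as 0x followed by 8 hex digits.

0xECEF6523

`crc` is the first field, at byte offset 0, occupying 4 bytes.
Bytes at offsets 0..3: EC EF 65 23.
Big-endian stores the most-significant byte at the lowest address.
The bytes are already most-significant first: 0xECEF6523.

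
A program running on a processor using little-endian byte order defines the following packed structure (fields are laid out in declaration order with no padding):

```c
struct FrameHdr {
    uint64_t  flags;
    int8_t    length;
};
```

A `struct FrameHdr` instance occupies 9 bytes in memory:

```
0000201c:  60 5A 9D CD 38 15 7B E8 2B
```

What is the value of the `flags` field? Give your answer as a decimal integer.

`flags` is the first field, at byte offset 0, occupying 8 bytes.
Bytes at offsets 0..7: 60 5A 9D CD 38 15 7B E8.
In little-endian order the low byte comes first in memory.
Reassemble most-significant byte first: E8 7B 15 38 CD 9D 5A 60 → 0xE87B1538CD9D5A60.
0xE87B1538CD9D5A60 = 16752006572646685280.

16752006572646685280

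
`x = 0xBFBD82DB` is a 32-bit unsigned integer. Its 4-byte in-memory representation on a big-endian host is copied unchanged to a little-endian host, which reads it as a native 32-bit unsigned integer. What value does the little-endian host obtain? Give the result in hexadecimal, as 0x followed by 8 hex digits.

Stored big-endian, the bytes at ascending addresses are BF BD 82 DB.
Read back as little-endian, the first byte is least significant, giving 0xDB82BDBF.

0xDB82BDBF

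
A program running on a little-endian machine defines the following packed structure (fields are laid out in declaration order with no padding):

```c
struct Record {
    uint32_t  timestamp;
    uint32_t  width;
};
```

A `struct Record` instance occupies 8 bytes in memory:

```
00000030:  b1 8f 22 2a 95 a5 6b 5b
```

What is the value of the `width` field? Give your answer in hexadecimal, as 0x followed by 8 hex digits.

0x5B6BA595

`width` follows `timestamp` (4 bytes), so it starts at byte offset 4 and occupies 4 bytes.
Bytes at offsets 4..7: 95 A5 6B 5B.
Little-endian: lowest address holds the least-significant byte.
Reassemble most-significant byte first: 5B 6B A5 95 → 0x5B6BA595.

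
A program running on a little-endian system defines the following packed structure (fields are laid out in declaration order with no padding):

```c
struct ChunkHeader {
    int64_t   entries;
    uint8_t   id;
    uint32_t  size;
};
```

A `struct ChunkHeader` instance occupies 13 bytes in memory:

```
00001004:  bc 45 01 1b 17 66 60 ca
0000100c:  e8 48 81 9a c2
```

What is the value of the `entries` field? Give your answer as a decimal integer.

`entries` is the first field, at byte offset 0, occupying 8 bytes.
Bytes at offsets 0..7: BC 45 01 1B 17 66 60 CA.
In little-endian order the low byte comes first in memory.
Reassemble most-significant byte first: CA 60 66 17 1B 01 45 BC → 0xCA6066171B0145BC.
Top bit is set, so as a signed 64-bit value this is 0xCA6066171B0145BC − 2^64 = -3863976230860536388.

-3863976230860536388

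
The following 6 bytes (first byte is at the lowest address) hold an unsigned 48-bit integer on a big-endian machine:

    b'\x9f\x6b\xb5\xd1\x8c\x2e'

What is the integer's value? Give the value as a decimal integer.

175284960726062

In big-endian order the high byte comes first in memory.
The bytes are already most-significant first: 0x9F6BB5D18C2E.
0x9F6BB5D18C2E = 175284960726062.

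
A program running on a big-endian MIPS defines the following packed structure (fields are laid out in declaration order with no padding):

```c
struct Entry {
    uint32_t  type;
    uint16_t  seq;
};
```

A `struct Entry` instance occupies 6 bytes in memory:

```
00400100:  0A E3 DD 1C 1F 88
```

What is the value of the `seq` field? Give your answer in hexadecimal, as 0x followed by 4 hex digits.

0x1F88

`seq` follows `type` (4 bytes), so it starts at byte offset 4 and occupies 2 bytes.
Bytes at offsets 4..5: 1F 88.
Big-endian stores the most-significant byte at the lowest address.
The bytes are already most-significant first: 0x1F88.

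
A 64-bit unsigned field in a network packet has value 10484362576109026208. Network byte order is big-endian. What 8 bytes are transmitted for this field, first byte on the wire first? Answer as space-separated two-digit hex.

91 7F F0 36 E5 60 BB A0

10484362576109026208 in hexadecimal, padded to 64 bits, is 0x917FF036E560BBA0.
Split into bytes (most-significant first): 91 7F F0 36 E5 60 BB A0.
Big-endian stores the most-significant byte at the lowest address.
So the memory order matches the most-significant-first order: 91 7F F0 36 E5 60 BB A0.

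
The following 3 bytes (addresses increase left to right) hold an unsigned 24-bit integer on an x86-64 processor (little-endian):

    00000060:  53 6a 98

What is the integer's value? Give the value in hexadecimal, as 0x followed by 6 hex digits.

Little-endian: lowest address holds the least-significant byte.
Reassemble most-significant byte first: 98 6A 53 → 0x986A53.

0x986A53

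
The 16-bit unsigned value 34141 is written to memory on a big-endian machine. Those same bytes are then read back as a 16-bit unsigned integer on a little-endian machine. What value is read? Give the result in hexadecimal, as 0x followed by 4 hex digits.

34141 in 16-bit hexadecimal is 0x855D.
Stored big-endian, the bytes at ascending addresses are 85 5D.
Read back as little-endian, the first byte is least significant, giving 0x5D85.

0x5D85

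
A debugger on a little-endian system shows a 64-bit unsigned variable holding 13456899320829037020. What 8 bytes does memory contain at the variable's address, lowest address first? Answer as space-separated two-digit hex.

13456899320829037020 in hexadecimal, padded to 64 bits, is 0xBAC082A27435C9DC.
Split into bytes (most-significant first): BA C0 82 A2 74 35 C9 DC.
Little-endian: lowest address holds the least-significant byte.
So at ascending addresses the bytes are DC C9 35 74 A2 82 C0 BA.

DC C9 35 74 A2 82 C0 BA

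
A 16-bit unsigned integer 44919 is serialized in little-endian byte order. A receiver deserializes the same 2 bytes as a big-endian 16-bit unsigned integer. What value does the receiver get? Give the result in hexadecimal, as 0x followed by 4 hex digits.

0x77AF

44919 in 16-bit hexadecimal is 0xAF77.
Stored little-endian, the bytes at ascending addresses are 77 AF.
Read back as big-endian, the last byte is least significant, giving 0x77AF.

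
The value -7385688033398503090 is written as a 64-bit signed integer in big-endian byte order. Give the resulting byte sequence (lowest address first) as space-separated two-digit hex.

Two's complement of -7385688033398503090 in 64 bits: 7385688033398503090 = 0x667F3C22A49236B2; invert → 0x9980C3DD5B6DC94D; add 1 → 0x9980C3DD5B6DC94E.
Split into bytes (most-significant first): 99 80 C3 DD 5B 6D C9 4E.
Big-endian stores the most-significant byte at the lowest address.
So the memory order matches the most-significant-first order: 99 80 C3 DD 5B 6D C9 4E.

99 80 C3 DD 5B 6D C9 4E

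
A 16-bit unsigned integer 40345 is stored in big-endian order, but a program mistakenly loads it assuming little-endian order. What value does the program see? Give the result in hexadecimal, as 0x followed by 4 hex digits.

40345 in 16-bit hexadecimal is 0x9D99.
Stored big-endian, the bytes at ascending addresses are 9D 99.
Read back as little-endian, the first byte is least significant, giving 0x999D.

0x999D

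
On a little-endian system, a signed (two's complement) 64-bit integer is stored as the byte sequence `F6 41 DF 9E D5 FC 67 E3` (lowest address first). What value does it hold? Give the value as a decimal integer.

Little-endian stores the least-significant byte at the lowest address.
Reassemble most-significant byte first: E3 67 FC D5 9E DF 41 F6 → 0xE367FCD59EDF41F6.
Top bit is set, so as a signed 64-bit value this is 0xE367FCD59EDF41F6 − 2^64 = -2060400310075047434.

-2060400310075047434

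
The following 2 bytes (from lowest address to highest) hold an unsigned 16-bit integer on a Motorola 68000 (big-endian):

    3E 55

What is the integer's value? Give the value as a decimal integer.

Big-endian stores the most-significant byte at the lowest address.
The bytes are already most-significant first: 0x3E55.
0x3E55 = 15957.

15957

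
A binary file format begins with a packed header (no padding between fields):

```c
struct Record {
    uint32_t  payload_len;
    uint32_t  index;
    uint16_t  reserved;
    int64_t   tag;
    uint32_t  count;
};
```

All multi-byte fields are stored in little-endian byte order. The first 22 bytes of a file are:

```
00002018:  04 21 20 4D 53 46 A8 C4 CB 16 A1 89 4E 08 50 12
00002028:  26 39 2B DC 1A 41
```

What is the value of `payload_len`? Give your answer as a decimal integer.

`payload_len` is the first field, at byte offset 0, occupying 4 bytes.
Bytes at offsets 0..3: 04 21 20 4D.
Little-endian stores the least-significant byte at the lowest address.
Reassemble most-significant byte first: 4D 20 21 04 → 0x4D202104.
0x4D202104 = 1293951236.

1293951236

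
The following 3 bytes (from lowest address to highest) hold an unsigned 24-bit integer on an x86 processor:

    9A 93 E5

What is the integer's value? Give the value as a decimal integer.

15045530

Little-endian stores the least-significant byte at the lowest address.
Reassemble most-significant byte first: E5 93 9A → 0xE5939A.
0xE5939A = 15045530.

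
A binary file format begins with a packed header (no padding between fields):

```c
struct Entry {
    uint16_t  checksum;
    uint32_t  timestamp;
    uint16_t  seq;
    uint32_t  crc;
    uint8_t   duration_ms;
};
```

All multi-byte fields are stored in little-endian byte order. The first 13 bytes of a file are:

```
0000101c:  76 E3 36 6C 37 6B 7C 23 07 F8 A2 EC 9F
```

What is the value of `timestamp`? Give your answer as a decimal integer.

`timestamp` follows `checksum` (2 bytes), so it starts at byte offset 2 and occupies 4 bytes.
Bytes at offsets 2..5: 36 6C 37 6B.
Little-endian stores the least-significant byte at the lowest address.
Reassemble most-significant byte first: 6B 37 6C 36 → 0x6B376C36.
0x6B376C36 = 1798794294.

1798794294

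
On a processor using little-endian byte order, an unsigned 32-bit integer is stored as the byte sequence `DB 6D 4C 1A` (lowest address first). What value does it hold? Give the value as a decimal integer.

Little-endian: lowest address holds the least-significant byte.
Reassemble most-significant byte first: 1A 4C 6D DB → 0x1A4C6DDB.
0x1A4C6DDB = 441216475.

441216475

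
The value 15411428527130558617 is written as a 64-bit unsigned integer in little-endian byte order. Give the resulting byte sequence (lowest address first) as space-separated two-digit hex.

99 40 F0 98 97 64 E0 D5

15411428527130558617 in hexadecimal, padded to 64 bits, is 0xD5E0649798F04099.
Split into bytes (most-significant first): D5 E0 64 97 98 F0 40 99.
Little-endian: lowest address holds the least-significant byte.
So at ascending addresses the bytes are 99 40 F0 98 97 64 E0 D5.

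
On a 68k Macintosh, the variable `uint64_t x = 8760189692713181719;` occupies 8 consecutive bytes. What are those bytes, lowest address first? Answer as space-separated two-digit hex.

8760189692713181719 in hexadecimal, padded to 64 bits, is 0x7992721CAF352217.
Split into bytes (most-significant first): 79 92 72 1C AF 35 22 17.
Big-endian: lowest address holds the most-significant byte.
So the memory order matches the most-significant-first order: 79 92 72 1C AF 35 22 17.

79 92 72 1C AF 35 22 17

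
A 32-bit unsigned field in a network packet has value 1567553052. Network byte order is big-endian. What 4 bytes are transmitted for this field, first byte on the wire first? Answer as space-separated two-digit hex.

1567553052 in hexadecimal, padded to 32 bits, is 0x5D6EF61C.
Split into bytes (most-significant first): 5D 6E F6 1C.
In big-endian order the high byte comes first in memory.
So the memory order matches the most-significant-first order: 5D 6E F6 1C.

5D 6E F6 1C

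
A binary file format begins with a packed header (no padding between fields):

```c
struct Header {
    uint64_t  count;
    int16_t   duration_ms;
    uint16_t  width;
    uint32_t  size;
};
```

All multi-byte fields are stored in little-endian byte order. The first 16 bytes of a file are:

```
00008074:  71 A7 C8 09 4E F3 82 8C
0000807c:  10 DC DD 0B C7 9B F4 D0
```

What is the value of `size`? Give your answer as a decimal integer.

3505691591

`size` follows `count` (8 B), `duration_ms` (2 B), `width` (2 B), so it starts at offset 8 + 2 + 2 = 12 and occupies 4 bytes.
Bytes at offsets 12..15: C7 9B F4 D0.
Little-endian stores the least-significant byte at the lowest address.
Reassemble most-significant byte first: D0 F4 9B C7 → 0xD0F49BC7.
0xD0F49BC7 = 3505691591.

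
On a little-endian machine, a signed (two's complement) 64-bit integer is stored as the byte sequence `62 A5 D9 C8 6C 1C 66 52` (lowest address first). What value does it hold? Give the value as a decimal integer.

Little-endian stores the least-significant byte at the lowest address.
Reassemble most-significant byte first: 52 66 1C 6C C8 D9 A5 62 → 0x52661C6CC8D9A562.
0x52661C6CC8D9A562 = 5937464412286330210.

5937464412286330210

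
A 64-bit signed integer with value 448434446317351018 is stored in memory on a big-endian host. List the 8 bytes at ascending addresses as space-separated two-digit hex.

06 39 28 C0 C5 CB 70 6A

448434446317351018 in hexadecimal, padded to 64 bits, is 0x063928C0C5CB706A.
Split into bytes (most-significant first): 06 39 28 C0 C5 CB 70 6A.
Big-endian stores the most-significant byte at the lowest address.
So the memory order matches the most-significant-first order: 06 39 28 C0 C5 CB 70 6A.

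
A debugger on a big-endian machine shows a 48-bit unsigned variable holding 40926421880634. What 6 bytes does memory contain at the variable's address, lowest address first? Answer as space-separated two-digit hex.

25 38 EC D6 8F 3A

40926421880634 in hexadecimal, padded to 48 bits, is 0x2538ECD68F3A.
Split into bytes (most-significant first): 25 38 EC D6 8F 3A.
Big-endian stores the most-significant byte at the lowest address.
So the memory order matches the most-significant-first order: 25 38 EC D6 8F 3A.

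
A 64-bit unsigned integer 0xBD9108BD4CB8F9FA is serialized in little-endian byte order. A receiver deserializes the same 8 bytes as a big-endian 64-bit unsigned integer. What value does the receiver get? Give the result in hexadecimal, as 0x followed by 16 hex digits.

Stored little-endian, the bytes at ascending addresses are FA F9 B8 4C BD 08 91 BD.
Read back as big-endian, the last byte is least significant, giving 0xFAF9B84CBD0891BD.

0xFAF9B84CBD0891BD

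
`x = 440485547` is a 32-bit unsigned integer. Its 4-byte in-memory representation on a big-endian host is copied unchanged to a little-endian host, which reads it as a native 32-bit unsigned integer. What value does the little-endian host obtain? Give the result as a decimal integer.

2873508122

440485547 in 32-bit hexadecimal is 0x1A4146AB.
Stored big-endian, the bytes at ascending addresses are 1A 41 46 AB.
Read back as little-endian, the first byte is least significant, giving 0xAB46411A.
0xAB46411A = 2873508122.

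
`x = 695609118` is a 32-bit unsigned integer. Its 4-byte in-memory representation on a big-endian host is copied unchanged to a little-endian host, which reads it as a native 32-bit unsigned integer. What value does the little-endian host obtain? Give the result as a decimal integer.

695609118 in 32-bit hexadecimal is 0x2976271E.
Stored big-endian, the bytes at ascending addresses are 29 76 27 1E.
Read back as little-endian, the first byte is least significant, giving 0x1E277629.
0x1E277629 = 505902633.

505902633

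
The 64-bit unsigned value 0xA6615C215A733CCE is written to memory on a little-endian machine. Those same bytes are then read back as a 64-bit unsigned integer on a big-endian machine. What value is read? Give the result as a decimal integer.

Stored little-endian, the bytes at ascending addresses are CE 3C 73 5A 21 5C 61 A6.
Read back as big-endian, the last byte is least significant, giving 0xCE3C735A215C61A6.
0xCE3C735A215C61A6 = 14860879701359747494.

14860879701359747494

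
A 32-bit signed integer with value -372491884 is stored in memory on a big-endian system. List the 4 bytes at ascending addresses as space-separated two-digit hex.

Two's complement of -372491884 in 32 bits: 372491884 = 0x1633C66C; invert → 0xE9CC3993; add 1 → 0xE9CC3994.
Split into bytes (most-significant first): E9 CC 39 94.
Big-endian: lowest address holds the most-significant byte.
So the memory order matches the most-significant-first order: E9 CC 39 94.

E9 CC 39 94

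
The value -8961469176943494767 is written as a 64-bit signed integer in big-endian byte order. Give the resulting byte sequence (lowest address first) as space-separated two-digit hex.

83 A2 77 43 72 AB B9 91

Two's complement of -8961469176943494767 in 64 bits: 8961469176943494767 = 0x7C5D88BC8D54466F; invert → 0x83A2774372ABB990; add 1 → 0x83A2774372ABB991.
Split into bytes (most-significant first): 83 A2 77 43 72 AB B9 91.
Big-endian: lowest address holds the most-significant byte.
So the memory order matches the most-significant-first order: 83 A2 77 43 72 AB B9 91.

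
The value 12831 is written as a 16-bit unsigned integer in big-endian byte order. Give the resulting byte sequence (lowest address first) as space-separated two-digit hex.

12831 in hexadecimal, padded to 16 bits, is 0x321F.
Split into bytes (most-significant first): 32 1F.
Big-endian: lowest address holds the most-significant byte.
So the memory order matches the most-significant-first order: 32 1F.

32 1F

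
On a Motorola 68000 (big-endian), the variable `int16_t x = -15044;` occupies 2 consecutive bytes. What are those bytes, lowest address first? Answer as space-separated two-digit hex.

C5 3C

Two's complement of -15044 in 16 bits: 15044 = 0x3AC4; invert → 0xC53B; add 1 → 0xC53C.
Split into bytes (most-significant first): C5 3C.
In big-endian order the high byte comes first in memory.
So the memory order matches the most-significant-first order: C5 3C.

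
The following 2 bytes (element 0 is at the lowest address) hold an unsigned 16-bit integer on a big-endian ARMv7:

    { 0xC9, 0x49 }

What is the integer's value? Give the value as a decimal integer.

51529

Big-endian: lowest address holds the most-significant byte.
The bytes are already most-significant first: 0xC949.
0xC949 = 51529.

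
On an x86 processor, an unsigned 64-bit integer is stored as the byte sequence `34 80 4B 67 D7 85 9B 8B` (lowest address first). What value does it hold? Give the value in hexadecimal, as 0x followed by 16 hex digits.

0x8B9B85D7674B8034

Little-endian stores the least-significant byte at the lowest address.
Reassemble most-significant byte first: 8B 9B 85 D7 67 4B 80 34 → 0x8B9B85D7674B8034.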